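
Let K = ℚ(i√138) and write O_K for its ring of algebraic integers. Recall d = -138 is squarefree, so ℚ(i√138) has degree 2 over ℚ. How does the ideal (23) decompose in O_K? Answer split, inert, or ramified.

Since -138 ≢ 1 mod 4, the ring of integers is ℤ[√-138] with discriminant 4·(-138) = -552.
disc(K) = -552 = 23·(-24), so p = 23 is ramified.

p ramifies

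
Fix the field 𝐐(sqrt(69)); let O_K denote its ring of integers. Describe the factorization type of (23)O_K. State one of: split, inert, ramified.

Since 69 ≡ 1 mod 4, the ring of integers is ℤ[(1+√69)/2] with discriminant 69.
23 divides disc(K) = 69, so 23 ramifies.

ramifies in O_K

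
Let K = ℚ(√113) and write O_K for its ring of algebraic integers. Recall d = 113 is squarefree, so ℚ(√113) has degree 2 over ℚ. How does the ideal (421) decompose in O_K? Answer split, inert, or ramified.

421 splits in O_K

113 mod 4 = 1, hence disc K = 113 and O_K = ℤ[(1+√113)/2].
disc(K) = 113 is not divisible by 421; 421 is unramified.
Compute (113/421) via Euler: 113^((421-1)/2) mod 421 = 1, so (113/421) = 1.
d is a quadratic residue mod p, hence 421 splits in O_K.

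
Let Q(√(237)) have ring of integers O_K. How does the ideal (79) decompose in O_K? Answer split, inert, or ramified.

ramifies in O_K

237 mod 4 = 1, hence disc K = 237 and O_K = ℤ[(1+√237)/2].
Ramification test: 79 | 237. The prime 79 ramifies in K.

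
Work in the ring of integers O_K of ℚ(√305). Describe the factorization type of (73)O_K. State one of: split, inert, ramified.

d = 305 ≡ 1 (mod 4), so O_K = ℤ[(1+√305)/2] and disc(K) = d = 305.
73 ∤ 305, so 73 is unramified.
Legendre symbol by Euler's criterion: (305/73) ≡ 305^36 ≡ 72 (mod 73), i.e. (305/73) = -1.
Legendre symbol -1 ⇒ 73 is inert.

inert — (73) stays prime in O_K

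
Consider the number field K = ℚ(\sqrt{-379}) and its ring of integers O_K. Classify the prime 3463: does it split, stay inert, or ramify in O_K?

3463 remains inert

-379 mod 4 = 1, hence disc K = -379 and O_K = ℤ[(1+√-379)/2].
disc(K) = -379 is not divisible by 3463; 3463 is unramified.
(-379/3463) = 3084^1731 mod 3463 = 3462, giving Legendre symbol -1.
d is a non-residue mod p, hence 3463 remains inert in O_K.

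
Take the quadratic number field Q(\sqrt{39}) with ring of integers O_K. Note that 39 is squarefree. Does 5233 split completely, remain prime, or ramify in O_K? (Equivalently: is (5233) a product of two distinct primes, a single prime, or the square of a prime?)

Since 39 ≢ 1 mod 4, the ring of integers is ℤ[√39] with discriminant 4·39 = 156.
disc(K) = 156 is not divisible by 5233; 5233 is unramified.
Compute (39/5233) via Euler: 39^((5233-1)/2) mod 5233 = 5232, so (39/5233) = -1.
Legendre symbol -1 ⇒ 5233 is inert.

inert — (5233) stays prime in O_K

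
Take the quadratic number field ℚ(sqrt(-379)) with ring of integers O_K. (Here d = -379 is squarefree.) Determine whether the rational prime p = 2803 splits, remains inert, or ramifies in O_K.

split — (2803) = 𝔭₁𝔭₂ with 𝔭₁ ≠ 𝔭₂

d = -379 ≡ 1 (mod 4), so O_K = ℤ[(1+√-379)/2] and disc(K) = d = -379.
2803 ∤ -379, so 2803 is unramified.
Compute (-379/2803) via Euler: 2424^((2803-1)/2) mod 2803 = 1, so (-379/2803) = 1.
(-379/2803) = 1, so 2803 splits.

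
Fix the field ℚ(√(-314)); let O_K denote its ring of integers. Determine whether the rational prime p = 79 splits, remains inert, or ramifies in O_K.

p splits

d = -314 ≡ 2 (mod 4), so O_K = ℤ[√-314] and disc(K) = 4d = -1256.
79 ∤ -1256, so 79 is unramified.
Compute (-314/79) via Euler: 2^((79-1)/2) mod 79 = 1, so (-314/79) = 1.
d is a quadratic residue mod p, hence 79 splits in O_K.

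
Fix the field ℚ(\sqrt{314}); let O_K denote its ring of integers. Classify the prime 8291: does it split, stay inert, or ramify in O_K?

p is inert

d = 314 ≡ 2 (mod 4), so O_K = ℤ[√314] and disc(K) = 4d = 1256.
8291 ∤ 1256, so 8291 is unramified.
Euler's criterion: 314^4145 mod 8291 = 8290. Thus (314|8291) = -1.
(314/8291) = -1, so 8291 is inert.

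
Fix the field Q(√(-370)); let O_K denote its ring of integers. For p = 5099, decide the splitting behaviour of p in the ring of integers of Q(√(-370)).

-370 mod 4 = 2, hence disc K = 4·(-370) = -1480 and O_K = ℤ[√-370].
disc(K) = -1480 is not divisible by 5099; 5099 is unramified.
Euler's criterion: (-370)^2549 mod 5099 = 1. Thus (-370|5099) = 1.
(-370/5099) = 1, so 5099 splits.

5099 splits in O_K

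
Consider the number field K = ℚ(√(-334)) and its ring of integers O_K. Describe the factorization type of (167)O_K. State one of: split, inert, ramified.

167 is ramified

Since -334 ≢ 1 mod 4, the ring of integers is ℤ[√-334] with discriminant 4·(-334) = -1336.
Ramification test: 167 | -1336. The prime 167 ramifies in K.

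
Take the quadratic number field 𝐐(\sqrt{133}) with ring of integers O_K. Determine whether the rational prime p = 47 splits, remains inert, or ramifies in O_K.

d = 133 ≡ 1 (mod 4), so O_K = ℤ[(1+√133)/2] and disc(K) = d = 133.
disc(K) = 133 is not divisible by 47; 47 is unramified.
Compute (133/47) via Euler: 39^((47-1)/2) mod 47 = 46, so (133/47) = -1.
(133/47) = -1, so 47 is inert.

remains prime (inert)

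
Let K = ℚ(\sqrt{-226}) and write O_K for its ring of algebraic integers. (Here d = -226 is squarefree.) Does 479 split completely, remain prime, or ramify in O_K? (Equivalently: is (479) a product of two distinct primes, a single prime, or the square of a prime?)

p splits

Since -226 ≢ 1 mod 4, the ring of integers is ℤ[√-226] with discriminant 4·(-226) = -904.
disc(K) = -904 is not divisible by 479; 479 is unramified.
Compute (-226/479) via Euler: 253^((479-1)/2) mod 479 = 1, so (-226/479) = 1.
d is a quadratic residue mod p, hence 479 splits in O_K.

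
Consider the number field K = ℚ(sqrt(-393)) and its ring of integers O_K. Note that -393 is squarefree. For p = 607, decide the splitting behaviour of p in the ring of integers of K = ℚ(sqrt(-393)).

Since -393 ≢ 1 mod 4, the ring of integers is ℤ[√-393] with discriminant 4·(-393) = -1572.
Since gcd(607, -1572) = 1 the prime 607 does not ramify.
Euler's criterion: (-393)^303 mod 607 = 1. Thus (-393|607) = 1.
Legendre symbol 1 ⇒ 607 is split.

split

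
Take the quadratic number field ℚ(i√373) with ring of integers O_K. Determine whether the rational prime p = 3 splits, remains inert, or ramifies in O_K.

d = -373 ≡ 3 (mod 4), so O_K = ℤ[√-373] and disc(K) = 4d = -1492.
disc(K) = -1492 is not divisible by 3; 3 is unramified.
Legendre symbol by Euler's criterion: (-373/3) ≡ (-373)^1 ≡ 2 (mod 3), i.e. (-373/3) = -1.
(-373/3) = -1, so 3 is inert.

inert — (3) stays prime in O_K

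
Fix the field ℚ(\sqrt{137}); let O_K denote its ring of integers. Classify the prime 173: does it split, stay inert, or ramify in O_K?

split — (173) = 𝔭₁𝔭₂ with 𝔭₁ ≠ 𝔭₂

d = 137 ≡ 1 (mod 4), so O_K = ℤ[(1+√137)/2] and disc(K) = d = 137.
Since gcd(173, 137) = 1 the prime 173 does not ramify.
Legendre symbol by Euler's criterion: (137/173) ≡ 137^86 ≡ 1 (mod 173), i.e. (137/173) = 1.
d is a quadratic residue mod p, hence 173 splits in O_K.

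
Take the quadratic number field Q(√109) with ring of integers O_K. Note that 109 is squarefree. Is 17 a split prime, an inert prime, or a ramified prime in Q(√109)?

inert

Since 109 ≡ 1 mod 4, the ring of integers is ℤ[(1+√109)/2] with discriminant 109.
Since gcd(17, 109) = 1 the prime 17 does not ramify.
(109/17) = 7^8 mod 17 = 16, giving Legendre symbol -1.
(109/17) = -1, so 17 is inert.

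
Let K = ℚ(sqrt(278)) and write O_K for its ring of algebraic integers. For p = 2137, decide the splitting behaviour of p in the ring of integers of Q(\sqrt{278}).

Since 278 ≢ 1 mod 4, the ring of integers is ℤ[√278] with discriminant 4·278 = 1112.
Since gcd(2137, 1112) = 1 the prime 2137 does not ramify.
(278/2137) = 278^1068 mod 2137 = 1, giving Legendre symbol 1.
(278/2137) = 1, so 2137 splits.

split — (2137) = 𝔭₁𝔭₂ with 𝔭₁ ≠ 𝔭₂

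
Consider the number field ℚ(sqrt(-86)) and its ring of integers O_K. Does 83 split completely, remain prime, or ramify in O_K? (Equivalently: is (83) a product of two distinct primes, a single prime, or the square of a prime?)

inert

Since -86 ≢ 1 mod 4, the ring of integers is ℤ[√-86] with discriminant 4·(-86) = -344.
Since gcd(83, -344) = 1 the prime 83 does not ramify.
Euler's criterion: (-86)^41 mod 83 = 82. Thus (-86|83) = -1.
Legendre symbol -1 ⇒ 83 is inert.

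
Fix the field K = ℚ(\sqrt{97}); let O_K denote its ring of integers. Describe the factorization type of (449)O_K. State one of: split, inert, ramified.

97 mod 4 = 1, hence disc K = 97 and O_K = ℤ[(1+√97)/2].
Since gcd(449, 97) = 1 the prime 449 does not ramify.
Euler's criterion: 97^224 mod 449 = 1. Thus (97|449) = 1.
d is a quadratic residue mod p, hence 449 splits in O_K.

p splits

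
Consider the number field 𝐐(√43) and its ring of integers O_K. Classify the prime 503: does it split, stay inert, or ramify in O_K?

d = 43 ≡ 3 (mod 4), so O_K = ℤ[√43] and disc(K) = 4d = 172.
Since gcd(503, 172) = 1 the prime 503 does not ramify.
Euler's criterion: 43^251 mod 503 = 1. Thus (43|503) = 1.
d is a quadratic residue mod p, hence 503 splits in O_K.

split — (503) = 𝔭₁𝔭₂ with 𝔭₁ ≠ 𝔭₂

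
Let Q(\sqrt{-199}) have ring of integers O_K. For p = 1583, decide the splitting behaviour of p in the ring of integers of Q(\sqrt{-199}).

inert

d = -199 ≡ 1 (mod 4), so O_K = ℤ[(1+√-199)/2] and disc(K) = d = -199.
Since gcd(1583, -199) = 1 the prime 1583 does not ramify.
(-199/1583) = 1384^791 mod 1583 = 1582, giving Legendre symbol -1.
(-199/1583) = -1, so 1583 is inert.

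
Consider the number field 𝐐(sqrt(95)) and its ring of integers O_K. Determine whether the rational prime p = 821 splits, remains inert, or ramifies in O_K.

Since 95 ≢ 1 mod 4, the ring of integers is ℤ[√95] with discriminant 4·95 = 380.
821 ∤ 380, so 821 is unramified.
(95/821) = 95^410 mod 821 = 1, giving Legendre symbol 1.
d is a quadratic residue mod p, hence 821 splits in O_K.

split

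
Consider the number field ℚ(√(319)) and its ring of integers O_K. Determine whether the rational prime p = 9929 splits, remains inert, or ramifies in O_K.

split

d = 319 ≡ 3 (mod 4), so O_K = ℤ[√319] and disc(K) = 4d = 1276.
disc(K) = 1276 is not divisible by 9929; 9929 is unramified.
Legendre symbol by Euler's criterion: (319/9929) ≡ 319^4964 ≡ 1 (mod 9929), i.e. (319/9929) = 1.
Legendre symbol 1 ⇒ 9929 is split.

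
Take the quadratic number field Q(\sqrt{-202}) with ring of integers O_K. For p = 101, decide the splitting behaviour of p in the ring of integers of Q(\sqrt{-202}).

d = -202 ≡ 2 (mod 4), so O_K = ℤ[√-202] and disc(K) = 4d = -808.
disc(K) = -808 = 101·(-8), so p = 101 is ramified.

ramified — (101) = 𝔭²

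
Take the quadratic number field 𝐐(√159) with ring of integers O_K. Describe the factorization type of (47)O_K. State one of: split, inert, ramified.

159 mod 4 = 3, hence disc K = 4·159 = 636 and O_K = ℤ[√159].
disc(K) = 636 is not divisible by 47; 47 is unramified.
Euler's criterion: 159^23 mod 47 = 1. Thus (159|47) = 1.
(159/47) = 1, so 47 splits.

split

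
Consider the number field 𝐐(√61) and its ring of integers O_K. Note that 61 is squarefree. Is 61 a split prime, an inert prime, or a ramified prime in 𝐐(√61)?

ramified — (61) = 𝔭²

d = 61 ≡ 1 (mod 4), so O_K = ℤ[(1+√61)/2] and disc(K) = d = 61.
61 divides disc(K) = 61, so 61 ramifies.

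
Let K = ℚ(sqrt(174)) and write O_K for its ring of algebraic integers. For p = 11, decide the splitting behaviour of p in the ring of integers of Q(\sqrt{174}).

d = 174 ≡ 2 (mod 4), so O_K = ℤ[√174] and disc(K) = 4d = 696.
Since gcd(11, 696) = 1 the prime 11 does not ramify.
Euler's criterion: 174^5 mod 11 = 1. Thus (174|11) = 1.
d is a quadratic residue mod p, hence 11 splits in O_K.

p splits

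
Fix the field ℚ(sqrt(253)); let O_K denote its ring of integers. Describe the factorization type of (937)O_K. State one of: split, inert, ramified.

split

Since 253 ≡ 1 mod 4, the ring of integers is ℤ[(1+√253)/2] with discriminant 253.
disc(K) = 253 is not divisible by 937; 937 is unramified.
Euler's criterion: 253^468 mod 937 = 1. Thus (253|937) = 1.
Legendre symbol 1 ⇒ 937 is split.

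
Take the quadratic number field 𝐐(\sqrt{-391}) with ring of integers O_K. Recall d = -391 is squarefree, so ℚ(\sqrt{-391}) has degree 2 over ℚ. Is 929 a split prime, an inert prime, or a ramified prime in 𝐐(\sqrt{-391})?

inert

d = -391 ≡ 1 (mod 4), so O_K = ℤ[(1+√-391)/2] and disc(K) = d = -391.
Since gcd(929, -391) = 1 the prime 929 does not ramify.
(-391/929) = 538^464 mod 929 = 928, giving Legendre symbol -1.
(-391/929) = -1, so 929 is inert.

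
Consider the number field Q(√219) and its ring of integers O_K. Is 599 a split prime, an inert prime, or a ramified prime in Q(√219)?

p is inert

219 mod 4 = 3, hence disc K = 4·219 = 876 and O_K = ℤ[√219].
599 ∤ 876, so 599 is unramified.
Compute (219/599) via Euler: 219^((599-1)/2) mod 599 = 598, so (219/599) = -1.
(219/599) = -1, so 599 is inert.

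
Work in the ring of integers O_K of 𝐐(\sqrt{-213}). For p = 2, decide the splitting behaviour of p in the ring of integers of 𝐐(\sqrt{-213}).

Since -213 ≢ 1 mod 4, the ring of integers is ℤ[√-213] with discriminant 4·(-213) = -852.
disc(K) = -852 = 2·(-426), so p = 2 is ramified.

ramified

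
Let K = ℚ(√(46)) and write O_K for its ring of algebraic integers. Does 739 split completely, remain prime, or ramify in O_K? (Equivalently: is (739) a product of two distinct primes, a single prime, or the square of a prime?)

d = 46 ≡ 2 (mod 4), so O_K = ℤ[√46] and disc(K) = 4d = 184.
Since gcd(739, 184) = 1 the prime 739 does not ramify.
Compute (46/739) via Euler: 46^((739-1)/2) mod 739 = 1, so (46/739) = 1.
(46/739) = 1, so 739 splits.

split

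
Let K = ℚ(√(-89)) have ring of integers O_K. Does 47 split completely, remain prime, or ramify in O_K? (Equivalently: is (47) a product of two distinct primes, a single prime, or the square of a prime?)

-89 mod 4 = 3, hence disc K = 4·(-89) = -356 and O_K = ℤ[√-89].
47 ∤ -356, so 47 is unramified.
(-89/47) = 5^23 mod 47 = 46, giving Legendre symbol -1.
(-89/47) = -1, so 47 is inert.

p is inert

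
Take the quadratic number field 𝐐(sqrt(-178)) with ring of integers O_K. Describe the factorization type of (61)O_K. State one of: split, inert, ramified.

Since -178 ≢ 1 mod 4, the ring of integers is ℤ[√-178] with discriminant 4·(-178) = -712.
Since gcd(61, -712) = 1 the prime 61 does not ramify.
Legendre symbol by Euler's criterion: (-178/61) ≡ (-178)^30 ≡ 1 (mod 61), i.e. (-178/61) = 1.
d is a quadratic residue mod p, hence 61 splits in O_K.

61 splits in O_K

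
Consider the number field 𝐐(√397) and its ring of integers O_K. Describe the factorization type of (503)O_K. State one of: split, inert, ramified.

d = 397 ≡ 1 (mod 4), so O_K = ℤ[(1+√397)/2] and disc(K) = d = 397.
Since gcd(503, 397) = 1 the prime 503 does not ramify.
Euler's criterion: 397^251 mod 503 = 1. Thus (397|503) = 1.
d is a quadratic residue mod p, hence 503 splits in O_K.

splits completely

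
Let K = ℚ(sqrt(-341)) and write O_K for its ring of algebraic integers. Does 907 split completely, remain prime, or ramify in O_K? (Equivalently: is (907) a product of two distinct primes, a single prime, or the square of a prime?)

p is inert

Since -341 ≢ 1 mod 4, the ring of integers is ℤ[√-341] with discriminant 4·(-341) = -1364.
Since gcd(907, -1364) = 1 the prime 907 does not ramify.
Legendre symbol by Euler's criterion: (-341/907) ≡ (-341)^453 ≡ 906 (mod 907), i.e. (-341/907) = -1.
d is a non-residue mod p, hence 907 remains inert in O_K.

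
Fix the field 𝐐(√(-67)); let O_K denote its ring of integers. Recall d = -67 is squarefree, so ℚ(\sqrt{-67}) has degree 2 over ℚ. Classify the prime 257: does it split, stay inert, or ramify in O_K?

p splits

d = -67 ≡ 1 (mod 4), so O_K = ℤ[(1+√-67)/2] and disc(K) = d = -67.
Since gcd(257, -67) = 1 the prime 257 does not ramify.
Legendre symbol by Euler's criterion: (-67/257) ≡ (-67)^128 ≡ 1 (mod 257), i.e. (-67/257) = 1.
(-67/257) = 1, so 257 splits.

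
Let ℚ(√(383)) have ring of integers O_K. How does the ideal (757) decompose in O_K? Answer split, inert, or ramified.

383 mod 4 = 3, hence disc K = 4·383 = 1532 and O_K = ℤ[√383].
disc(K) = 1532 is not divisible by 757; 757 is unramified.
(383/757) = 383^378 mod 757 = 756, giving Legendre symbol -1.
(383/757) = -1, so 757 is inert.

remains prime (inert)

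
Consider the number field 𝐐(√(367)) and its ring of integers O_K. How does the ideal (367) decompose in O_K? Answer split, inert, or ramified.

Since 367 ≢ 1 mod 4, the ring of integers is ℤ[√367] with discriminant 4·367 = 1468.
disc(K) = 1468 = 367·4, so p = 367 is ramified.

ramifies in O_K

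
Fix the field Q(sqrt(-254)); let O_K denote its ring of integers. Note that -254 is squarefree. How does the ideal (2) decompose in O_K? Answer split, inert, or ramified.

-254 mod 4 = 2, hence disc K = 4·(-254) = -1016 and O_K = ℤ[√-254].
disc(K) = -1016 = 2·(-508), so p = 2 is ramified.

2 is ramified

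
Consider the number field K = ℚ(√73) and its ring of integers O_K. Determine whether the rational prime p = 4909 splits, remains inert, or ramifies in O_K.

Since 73 ≡ 1 mod 4, the ring of integers is ℤ[(1+√73)/2] with discriminant 73.
disc(K) = 73 is not divisible by 4909; 4909 is unramified.
Legendre symbol by Euler's criterion: (73/4909) ≡ 73^2454 ≡ 1 (mod 4909), i.e. (73/4909) = 1.
Legendre symbol 1 ⇒ 4909 is split.

splits completely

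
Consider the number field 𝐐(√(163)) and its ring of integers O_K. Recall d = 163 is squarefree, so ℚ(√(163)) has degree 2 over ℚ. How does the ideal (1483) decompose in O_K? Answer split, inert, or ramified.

163 mod 4 = 3, hence disc K = 4·163 = 652 and O_K = ℤ[√163].
disc(K) = 652 is not divisible by 1483; 1483 is unramified.
Legendre symbol by Euler's criterion: (163/1483) ≡ 163^741 ≡ 1482 (mod 1483), i.e. (163/1483) = -1.
d is a non-residue mod p, hence 1483 remains inert in O_K.

inert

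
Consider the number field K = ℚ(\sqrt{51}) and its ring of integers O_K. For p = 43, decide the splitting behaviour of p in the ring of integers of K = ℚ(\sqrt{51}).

inert — (43) stays prime in O_K

d = 51 ≡ 3 (mod 4), so O_K = ℤ[√51] and disc(K) = 4d = 204.
43 ∤ 204, so 43 is unramified.
(51/43) = 8^21 mod 43 = 42, giving Legendre symbol -1.
Legendre symbol -1 ⇒ 43 is inert.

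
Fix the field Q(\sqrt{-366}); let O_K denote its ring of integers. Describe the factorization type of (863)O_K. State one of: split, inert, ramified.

863 remains inert

Since -366 ≢ 1 mod 4, the ring of integers is ℤ[√-366] with discriminant 4·(-366) = -1464.
Since gcd(863, -1464) = 1 the prime 863 does not ramify.
Euler's criterion: (-366)^431 mod 863 = 862. Thus (-366|863) = -1.
Legendre symbol -1 ⇒ 863 is inert.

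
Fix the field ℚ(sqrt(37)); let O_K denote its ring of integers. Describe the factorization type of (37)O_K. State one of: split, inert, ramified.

d = 37 ≡ 1 (mod 4), so O_K = ℤ[(1+√37)/2] and disc(K) = d = 37.
37 divides disc(K) = 37, so 37 ramifies.

37 is ramified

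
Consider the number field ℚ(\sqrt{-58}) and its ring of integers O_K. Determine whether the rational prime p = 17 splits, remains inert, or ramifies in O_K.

Since -58 ≢ 1 mod 4, the ring of integers is ℤ[√-58] with discriminant 4·(-58) = -232.
17 ∤ -232, so 17 is unramified.
Compute (-58/17) via Euler: 10^((17-1)/2) mod 17 = 16, so (-58/17) = -1.
(-58/17) = -1, so 17 is inert.

inert — (17) stays prime in O_K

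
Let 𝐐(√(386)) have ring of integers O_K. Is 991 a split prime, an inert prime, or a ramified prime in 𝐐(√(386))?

991 remains inert

Since 386 ≢ 1 mod 4, the ring of integers is ℤ[√386] with discriminant 4·386 = 1544.
991 ∤ 1544, so 991 is unramified.
(386/991) = 386^495 mod 991 = 990, giving Legendre symbol -1.
d is a non-residue mod p, hence 991 remains inert in O_K.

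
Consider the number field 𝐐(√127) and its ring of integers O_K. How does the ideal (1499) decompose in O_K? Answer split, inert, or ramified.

Since 127 ≢ 1 mod 4, the ring of integers is ℤ[√127] with discriminant 4·127 = 508.
disc(K) = 508 is not divisible by 1499; 1499 is unramified.
Legendre symbol by Euler's criterion: (127/1499) ≡ 127^749 ≡ 1 (mod 1499), i.e. (127/1499) = 1.
d is a quadratic residue mod p, hence 1499 splits in O_K.

split — (1499) = 𝔭₁𝔭₂ with 𝔭₁ ≠ 𝔭₂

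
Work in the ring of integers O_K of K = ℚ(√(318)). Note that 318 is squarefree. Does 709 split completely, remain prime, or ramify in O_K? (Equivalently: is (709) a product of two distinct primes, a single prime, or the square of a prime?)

p splits

d = 318 ≡ 2 (mod 4), so O_K = ℤ[√318] and disc(K) = 4d = 1272.
709 ∤ 1272, so 709 is unramified.
Euler's criterion: 318^354 mod 709 = 1. Thus (318|709) = 1.
Legendre symbol 1 ⇒ 709 is split.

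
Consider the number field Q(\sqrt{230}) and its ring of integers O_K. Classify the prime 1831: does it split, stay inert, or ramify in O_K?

split — (1831) = 𝔭₁𝔭₂ with 𝔭₁ ≠ 𝔭₂

d = 230 ≡ 2 (mod 4), so O_K = ℤ[√230] and disc(K) = 4d = 920.
disc(K) = 920 is not divisible by 1831; 1831 is unramified.
(230/1831) = 230^915 mod 1831 = 1, giving Legendre symbol 1.
(230/1831) = 1, so 1831 splits.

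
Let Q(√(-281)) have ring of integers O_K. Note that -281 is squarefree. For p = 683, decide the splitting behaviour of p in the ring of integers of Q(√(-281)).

Since -281 ≢ 1 mod 4, the ring of integers is ℤ[√-281] with discriminant 4·(-281) = -1124.
683 ∤ -1124, so 683 is unramified.
Euler's criterion: (-281)^341 mod 683 = 682. Thus (-281|683) = -1.
d is a non-residue mod p, hence 683 remains inert in O_K.

inert — (683) stays prime in O_K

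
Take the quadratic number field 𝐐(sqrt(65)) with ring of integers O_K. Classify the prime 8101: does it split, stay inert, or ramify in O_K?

remains prime (inert)

d = 65 ≡ 1 (mod 4), so O_K = ℤ[(1+√65)/2] and disc(K) = d = 65.
Since gcd(8101, 65) = 1 the prime 8101 does not ramify.
Legendre symbol by Euler's criterion: (65/8101) ≡ 65^4050 ≡ 8100 (mod 8101), i.e. (65/8101) = -1.
d is a non-residue mod p, hence 8101 remains inert in O_K.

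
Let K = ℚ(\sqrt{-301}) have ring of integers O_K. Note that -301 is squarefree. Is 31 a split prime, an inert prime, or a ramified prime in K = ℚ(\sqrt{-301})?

d = -301 ≡ 3 (mod 4), so O_K = ℤ[√-301] and disc(K) = 4d = -1204.
31 ∤ -1204, so 31 is unramified.
Compute (-301/31) via Euler: 9^((31-1)/2) mod 31 = 1, so (-301/31) = 1.
Legendre symbol 1 ⇒ 31 is split.

splits completely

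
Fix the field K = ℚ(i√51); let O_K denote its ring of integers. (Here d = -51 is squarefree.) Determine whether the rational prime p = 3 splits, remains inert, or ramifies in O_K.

d = -51 ≡ 1 (mod 4), so O_K = ℤ[(1+√-51)/2] and disc(K) = d = -51.
disc(K) = -51 = 3·(-17), so p = 3 is ramified.

ramifies in O_K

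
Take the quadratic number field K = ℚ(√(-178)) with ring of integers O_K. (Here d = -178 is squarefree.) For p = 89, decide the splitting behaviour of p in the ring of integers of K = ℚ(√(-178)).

Since -178 ≢ 1 mod 4, the ring of integers is ℤ[√-178] with discriminant 4·(-178) = -712.
Ramification test: 89 | -712. The prime 89 ramifies in K.

ramified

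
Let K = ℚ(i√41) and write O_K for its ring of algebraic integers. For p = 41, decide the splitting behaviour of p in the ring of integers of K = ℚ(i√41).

p ramifies

-41 mod 4 = 3, hence disc K = 4·(-41) = -164 and O_K = ℤ[√-41].
Ramification test: 41 | -164. The prime 41 ramifies in K.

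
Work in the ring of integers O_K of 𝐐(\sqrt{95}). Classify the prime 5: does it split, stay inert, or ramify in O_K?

ramified

95 mod 4 = 3, hence disc K = 4·95 = 380 and O_K = ℤ[√95].
disc(K) = 380 = 5·76, so p = 5 is ramified.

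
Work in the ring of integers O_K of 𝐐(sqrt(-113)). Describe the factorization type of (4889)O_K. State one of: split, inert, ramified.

-113 mod 4 = 3, hence disc K = 4·(-113) = -452 and O_K = ℤ[√-113].
disc(K) = -452 is not divisible by 4889; 4889 is unramified.
Compute (-113/4889) via Euler: 4776^((4889-1)/2) mod 4889 = 1, so (-113/4889) = 1.
(-113/4889) = 1, so 4889 splits.

split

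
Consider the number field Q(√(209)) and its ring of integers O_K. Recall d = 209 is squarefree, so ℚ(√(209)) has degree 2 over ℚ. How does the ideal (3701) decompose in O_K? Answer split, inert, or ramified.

inert

d = 209 ≡ 1 (mod 4), so O_K = ℤ[(1+√209)/2] and disc(K) = d = 209.
disc(K) = 209 is not divisible by 3701; 3701 is unramified.
Compute (209/3701) via Euler: 209^((3701-1)/2) mod 3701 = 3700, so (209/3701) = -1.
d is a non-residue mod p, hence 3701 remains inert in O_K.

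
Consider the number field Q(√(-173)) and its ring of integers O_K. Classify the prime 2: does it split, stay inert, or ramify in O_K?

ramified — (2) = 𝔭²

d = -173 ≡ 3 (mod 4), so O_K = ℤ[√-173] and disc(K) = 4d = -692.
2 divides disc(K) = -692, so 2 ramifies.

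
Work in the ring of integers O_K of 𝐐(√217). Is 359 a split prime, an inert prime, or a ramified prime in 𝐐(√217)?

Since 217 ≡ 1 mod 4, the ring of integers is ℤ[(1+√217)/2] with discriminant 217.
359 ∤ 217, so 359 is unramified.
Compute (217/359) via Euler: 217^((359-1)/2) mod 359 = 1, so (217/359) = 1.
(217/359) = 1, so 359 splits.

splits completely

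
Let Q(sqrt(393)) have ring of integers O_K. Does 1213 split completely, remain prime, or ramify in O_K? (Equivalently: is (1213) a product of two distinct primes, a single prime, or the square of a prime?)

p splits

d = 393 ≡ 1 (mod 4), so O_K = ℤ[(1+√393)/2] and disc(K) = d = 393.
disc(K) = 393 is not divisible by 1213; 1213 is unramified.
Compute (393/1213) via Euler: 393^((1213-1)/2) mod 1213 = 1, so (393/1213) = 1.
d is a quadratic residue mod p, hence 1213 splits in O_K.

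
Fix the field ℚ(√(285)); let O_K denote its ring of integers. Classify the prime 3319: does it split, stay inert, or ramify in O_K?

p is inert

285 mod 4 = 1, hence disc K = 285 and O_K = ℤ[(1+√285)/2].
3319 ∤ 285, so 3319 is unramified.
(285/3319) = 285^1659 mod 3319 = 3318, giving Legendre symbol -1.
d is a non-residue mod p, hence 3319 remains inert in O_K.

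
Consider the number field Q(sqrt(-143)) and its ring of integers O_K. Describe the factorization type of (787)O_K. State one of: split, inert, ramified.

Since -143 ≡ 1 mod 4, the ring of integers is ℤ[(1+√-143)/2] with discriminant -143.
787 ∤ -143, so 787 is unramified.
(-143/787) = 644^393 mod 787 = 1, giving Legendre symbol 1.
(-143/787) = 1, so 787 splits.

split — (787) = 𝔭₁𝔭₂ with 𝔭₁ ≠ 𝔭₂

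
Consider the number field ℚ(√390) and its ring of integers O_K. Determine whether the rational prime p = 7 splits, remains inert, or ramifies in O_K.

390 mod 4 = 2, hence disc K = 4·390 = 1560 and O_K = ℤ[√390].
Since gcd(7, 1560) = 1 the prime 7 does not ramify.
Compute (390/7) via Euler: 5^((7-1)/2) mod 7 = 6, so (390/7) = -1.
Legendre symbol -1 ⇒ 7 is inert.

remains prime (inert)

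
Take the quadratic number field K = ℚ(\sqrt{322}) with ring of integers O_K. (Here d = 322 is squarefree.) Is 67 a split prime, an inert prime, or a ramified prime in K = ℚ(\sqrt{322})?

splits completely

Since 322 ≢ 1 mod 4, the ring of integers is ℤ[√322] with discriminant 4·322 = 1288.
Since gcd(67, 1288) = 1 the prime 67 does not ramify.
Euler's criterion: 322^33 mod 67 = 1. Thus (322|67) = 1.
d is a quadratic residue mod p, hence 67 splits in O_K.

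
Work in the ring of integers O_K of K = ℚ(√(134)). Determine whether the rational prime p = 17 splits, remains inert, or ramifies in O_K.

splits completely

134 mod 4 = 2, hence disc K = 4·134 = 536 and O_K = ℤ[√134].
Since gcd(17, 536) = 1 the prime 17 does not ramify.
Legendre symbol by Euler's criterion: (134/17) ≡ 134^8 ≡ 1 (mod 17), i.e. (134/17) = 1.
Legendre symbol 1 ⇒ 17 is split.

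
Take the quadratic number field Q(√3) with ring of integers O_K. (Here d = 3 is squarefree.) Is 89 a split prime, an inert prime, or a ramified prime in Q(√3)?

3 mod 4 = 3, hence disc K = 4·3 = 12 and O_K = ℤ[√3].
Since gcd(89, 12) = 1 the prime 89 does not ramify.
(3/89) = 3^44 mod 89 = 88, giving Legendre symbol -1.
(3/89) = -1, so 89 is inert.

inert — (89) stays prime in O_K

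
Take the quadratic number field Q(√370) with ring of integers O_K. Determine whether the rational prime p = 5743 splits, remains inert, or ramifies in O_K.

split

Since 370 ≢ 1 mod 4, the ring of integers is ℤ[√370] with discriminant 4·370 = 1480.
disc(K) = 1480 is not divisible by 5743; 5743 is unramified.
Legendre symbol by Euler's criterion: (370/5743) ≡ 370^2871 ≡ 1 (mod 5743), i.e. (370/5743) = 1.
(370/5743) = 1, so 5743 splits.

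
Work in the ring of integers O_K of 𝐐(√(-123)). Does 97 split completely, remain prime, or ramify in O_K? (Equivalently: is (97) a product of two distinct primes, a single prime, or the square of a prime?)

-123 mod 4 = 1, hence disc K = -123 and O_K = ℤ[(1+√-123)/2].
disc(K) = -123 is not divisible by 97; 97 is unramified.
Legendre symbol by Euler's criterion: (-123/97) ≡ (-123)^48 ≡ 96 (mod 97), i.e. (-123/97) = -1.
Legendre symbol -1 ⇒ 97 is inert.

97 remains inert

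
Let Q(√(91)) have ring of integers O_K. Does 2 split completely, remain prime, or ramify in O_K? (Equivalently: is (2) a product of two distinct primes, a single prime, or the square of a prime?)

91 mod 4 = 3, hence disc K = 4·91 = 364 and O_K = ℤ[√91].
2 divides disc(K) = 364, so 2 ramifies.

ramifies in O_K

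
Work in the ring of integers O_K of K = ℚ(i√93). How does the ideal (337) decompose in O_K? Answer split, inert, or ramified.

d = -93 ≡ 3 (mod 4), so O_K = ℤ[√-93] and disc(K) = 4d = -372.
Since gcd(337, -372) = 1 the prime 337 does not ramify.
Euler's criterion: (-93)^168 mod 337 = 336. Thus (-93|337) = -1.
Legendre symbol -1 ⇒ 337 is inert.

remains prime (inert)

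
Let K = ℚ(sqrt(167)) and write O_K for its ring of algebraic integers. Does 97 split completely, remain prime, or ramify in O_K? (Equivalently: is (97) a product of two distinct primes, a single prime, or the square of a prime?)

Since 167 ≢ 1 mod 4, the ring of integers is ℤ[√167] with discriminant 4·167 = 668.
disc(K) = 668 is not divisible by 97; 97 is unramified.
(167/97) = 70^48 mod 97 = 1, giving Legendre symbol 1.
(167/97) = 1, so 97 splits.

p splits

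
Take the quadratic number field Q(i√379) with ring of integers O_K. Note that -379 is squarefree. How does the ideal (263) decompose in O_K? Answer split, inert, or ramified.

d = -379 ≡ 1 (mod 4), so O_K = ℤ[(1+√-379)/2] and disc(K) = d = -379.
Since gcd(263, -379) = 1 the prime 263 does not ramify.
Euler's criterion: (-379)^131 mod 263 = 1. Thus (-379|263) = 1.
d is a quadratic residue mod p, hence 263 splits in O_K.

263 splits in O_K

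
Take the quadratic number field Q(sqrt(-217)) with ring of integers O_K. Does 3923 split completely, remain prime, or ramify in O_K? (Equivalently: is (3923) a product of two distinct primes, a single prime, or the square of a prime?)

d = -217 ≡ 3 (mod 4), so O_K = ℤ[√-217] and disc(K) = 4d = -868.
3923 ∤ -868, so 3923 is unramified.
Euler's criterion: (-217)^1961 mod 3923 = 3922. Thus (-217|3923) = -1.
d is a non-residue mod p, hence 3923 remains inert in O_K.

3923 remains inert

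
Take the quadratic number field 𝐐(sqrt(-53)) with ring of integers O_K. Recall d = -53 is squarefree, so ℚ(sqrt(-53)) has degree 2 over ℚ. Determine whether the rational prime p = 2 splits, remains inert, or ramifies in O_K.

ramified — (2) = 𝔭²

Since -53 ≢ 1 mod 4, the ring of integers is ℤ[√-53] with discriminant 4·(-53) = -212.
2 divides disc(K) = -212, so 2 ramifies.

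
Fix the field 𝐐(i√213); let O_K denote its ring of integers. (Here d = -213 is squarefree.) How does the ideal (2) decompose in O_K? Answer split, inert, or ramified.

d = -213 ≡ 3 (mod 4), so O_K = ℤ[√-213] and disc(K) = 4d = -852.
Ramification test: 2 | -852. The prime 2 ramifies in K.

ramifies in O_K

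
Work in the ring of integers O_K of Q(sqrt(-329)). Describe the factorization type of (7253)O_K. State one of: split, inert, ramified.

p is inert

d = -329 ≡ 3 (mod 4), so O_K = ℤ[√-329] and disc(K) = 4d = -1316.
Since gcd(7253, -1316) = 1 the prime 7253 does not ramify.
Compute (-329/7253) via Euler: 6924^((7253-1)/2) mod 7253 = 7252, so (-329/7253) = -1.
Legendre symbol -1 ⇒ 7253 is inert.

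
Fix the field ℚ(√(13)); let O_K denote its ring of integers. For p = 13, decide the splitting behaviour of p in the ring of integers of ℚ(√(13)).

d = 13 ≡ 1 (mod 4), so O_K = ℤ[(1+√13)/2] and disc(K) = d = 13.
Ramification test: 13 | 13. The prime 13 ramifies in K.

ramified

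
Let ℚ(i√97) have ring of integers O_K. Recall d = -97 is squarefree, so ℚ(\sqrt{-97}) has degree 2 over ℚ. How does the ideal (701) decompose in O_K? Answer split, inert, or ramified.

p splits

-97 mod 4 = 3, hence disc K = 4·(-97) = -388 and O_K = ℤ[√-97].
disc(K) = -388 is not divisible by 701; 701 is unramified.
(-97/701) = 604^350 mod 701 = 1, giving Legendre symbol 1.
d is a quadratic residue mod p, hence 701 splits in O_K.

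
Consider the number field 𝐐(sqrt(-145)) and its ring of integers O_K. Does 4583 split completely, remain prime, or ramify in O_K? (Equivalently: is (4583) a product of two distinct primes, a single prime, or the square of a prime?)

-145 mod 4 = 3, hence disc K = 4·(-145) = -580 and O_K = ℤ[√-145].
disc(K) = -580 is not divisible by 4583; 4583 is unramified.
Legendre symbol by Euler's criterion: (-145/4583) ≡ (-145)^2291 ≡ 1 (mod 4583), i.e. (-145/4583) = 1.
(-145/4583) = 1, so 4583 splits.

splits completely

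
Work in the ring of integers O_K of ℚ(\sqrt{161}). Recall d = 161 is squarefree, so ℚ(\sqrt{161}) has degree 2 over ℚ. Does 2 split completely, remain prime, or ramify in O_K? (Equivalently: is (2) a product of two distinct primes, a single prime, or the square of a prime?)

splits completely

161 mod 4 = 1, hence disc K = 161 and O_K = ℤ[(1+√161)/2].
disc(K) = 161 is not divisible by 2; 2 is unramified.
d ≡ 1 (mod 8); the supplementary law gives 2 split.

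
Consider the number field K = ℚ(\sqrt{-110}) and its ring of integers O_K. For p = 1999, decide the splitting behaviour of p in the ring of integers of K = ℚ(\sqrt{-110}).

inert

Since -110 ≢ 1 mod 4, the ring of integers is ℤ[√-110] with discriminant 4·(-110) = -440.
Since gcd(1999, -440) = 1 the prime 1999 does not ramify.
Compute (-110/1999) via Euler: 1889^((1999-1)/2) mod 1999 = 1998, so (-110/1999) = -1.
(-110/1999) = -1, so 1999 is inert.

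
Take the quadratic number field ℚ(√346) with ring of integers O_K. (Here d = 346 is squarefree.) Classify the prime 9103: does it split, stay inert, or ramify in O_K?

remains prime (inert)

346 mod 4 = 2, hence disc K = 4·346 = 1384 and O_K = ℤ[√346].
disc(K) = 1384 is not divisible by 9103; 9103 is unramified.
Legendre symbol by Euler's criterion: (346/9103) ≡ 346^4551 ≡ 9102 (mod 9103), i.e. (346/9103) = -1.
Legendre symbol -1 ⇒ 9103 is inert.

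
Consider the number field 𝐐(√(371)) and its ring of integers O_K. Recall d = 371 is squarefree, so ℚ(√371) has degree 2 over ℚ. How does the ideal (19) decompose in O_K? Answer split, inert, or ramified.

Since 371 ≢ 1 mod 4, the ring of integers is ℤ[√371] with discriminant 4·371 = 1484.
disc(K) = 1484 is not divisible by 19; 19 is unramified.
Euler's criterion: 371^9 mod 19 = 18. Thus (371|19) = -1.
(371/19) = -1, so 19 is inert.

19 remains inert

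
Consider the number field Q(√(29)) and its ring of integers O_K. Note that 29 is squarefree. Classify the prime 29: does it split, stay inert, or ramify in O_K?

ramified — (29) = 𝔭²

Since 29 ≡ 1 mod 4, the ring of integers is ℤ[(1+√29)/2] with discriminant 29.
Ramification test: 29 | 29. The prime 29 ramifies in K.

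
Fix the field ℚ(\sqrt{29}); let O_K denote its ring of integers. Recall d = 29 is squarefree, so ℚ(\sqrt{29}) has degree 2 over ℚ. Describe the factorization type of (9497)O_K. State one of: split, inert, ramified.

inert

d = 29 ≡ 1 (mod 4), so O_K = ℤ[(1+√29)/2] and disc(K) = d = 29.
Since gcd(9497, 29) = 1 the prime 9497 does not ramify.
Compute (29/9497) via Euler: 29^((9497-1)/2) mod 9497 = 9496, so (29/9497) = -1.
(29/9497) = -1, so 9497 is inert.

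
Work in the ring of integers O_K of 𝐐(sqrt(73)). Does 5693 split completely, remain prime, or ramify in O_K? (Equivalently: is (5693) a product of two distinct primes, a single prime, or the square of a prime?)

73 mod 4 = 1, hence disc K = 73 and O_K = ℤ[(1+√73)/2].
disc(K) = 73 is not divisible by 5693; 5693 is unramified.
Euler's criterion: 73^2846 mod 5693 = 1. Thus (73|5693) = 1.
d is a quadratic residue mod p, hence 5693 splits in O_K.

split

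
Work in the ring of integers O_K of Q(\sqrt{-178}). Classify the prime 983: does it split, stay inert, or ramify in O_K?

remains prime (inert)

Since -178 ≢ 1 mod 4, the ring of integers is ℤ[√-178] with discriminant 4·(-178) = -712.
disc(K) = -712 is not divisible by 983; 983 is unramified.
Legendre symbol by Euler's criterion: (-178/983) ≡ (-178)^491 ≡ 982 (mod 983), i.e. (-178/983) = -1.
(-178/983) = -1, so 983 is inert.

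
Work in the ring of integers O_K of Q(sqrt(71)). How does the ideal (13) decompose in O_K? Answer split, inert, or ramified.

13 remains inert

d = 71 ≡ 3 (mod 4), so O_K = ℤ[√71] and disc(K) = 4d = 284.
disc(K) = 284 is not divisible by 13; 13 is unramified.
(71/13) = 6^6 mod 13 = 12, giving Legendre symbol -1.
d is a non-residue mod p, hence 13 remains inert in O_K.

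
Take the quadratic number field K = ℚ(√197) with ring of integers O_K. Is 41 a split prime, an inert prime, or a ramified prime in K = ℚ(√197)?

41 splits in O_K

Since 197 ≡ 1 mod 4, the ring of integers is ℤ[(1+√197)/2] with discriminant 197.
41 ∤ 197, so 41 is unramified.
(197/41) = 33^20 mod 41 = 1, giving Legendre symbol 1.
Legendre symbol 1 ⇒ 41 is split.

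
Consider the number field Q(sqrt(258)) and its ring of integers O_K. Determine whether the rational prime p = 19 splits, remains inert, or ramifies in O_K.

split — (19) = 𝔭₁𝔭₂ with 𝔭₁ ≠ 𝔭₂

Since 258 ≢ 1 mod 4, the ring of integers is ℤ[√258] with discriminant 4·258 = 1032.
Since gcd(19, 1032) = 1 the prime 19 does not ramify.
Legendre symbol by Euler's criterion: (258/19) ≡ 258^9 ≡ 1 (mod 19), i.e. (258/19) = 1.
(258/19) = 1, so 19 splits.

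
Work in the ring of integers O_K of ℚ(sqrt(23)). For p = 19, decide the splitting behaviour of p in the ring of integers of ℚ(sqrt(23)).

p splits

Since 23 ≢ 1 mod 4, the ring of integers is ℤ[√23] with discriminant 4·23 = 92.
disc(K) = 92 is not divisible by 19; 19 is unramified.
Legendre symbol by Euler's criterion: (23/19) ≡ 23^9 ≡ 1 (mod 19), i.e. (23/19) = 1.
d is a quadratic residue mod p, hence 19 splits in O_K.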